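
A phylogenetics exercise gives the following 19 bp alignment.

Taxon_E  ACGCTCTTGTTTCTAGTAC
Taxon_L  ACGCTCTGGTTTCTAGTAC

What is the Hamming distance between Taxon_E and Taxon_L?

Differing sites — 8:T/G.
That gives 1 mismatch out of 19 aligned sites, so the Hamming distance is 1.

1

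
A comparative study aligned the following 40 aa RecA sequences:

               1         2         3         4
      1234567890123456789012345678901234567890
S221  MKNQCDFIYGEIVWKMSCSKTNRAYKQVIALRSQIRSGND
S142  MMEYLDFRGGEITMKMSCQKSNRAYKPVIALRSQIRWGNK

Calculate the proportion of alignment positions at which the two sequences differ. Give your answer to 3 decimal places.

Mismatches occur at site 2 (K→M), site 3 (N→E), site 4 (Q→Y), site 5 (C→L), site 8 (I→R), site 9 (Y→G), site 13 (V→T), site 14 (W→M), site 19 (S→Q), site 21 (T→S), site 27 (Q→P), site 37 (S→W), site 40 (D→K).
There are 13 differences over 40 sites, so p = 13/40 = 0.325.

0.325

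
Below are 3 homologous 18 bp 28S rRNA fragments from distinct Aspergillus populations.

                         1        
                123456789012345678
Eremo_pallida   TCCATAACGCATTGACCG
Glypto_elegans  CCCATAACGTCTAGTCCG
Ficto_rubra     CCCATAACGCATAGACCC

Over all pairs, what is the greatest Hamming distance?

5

Pairwise Hamming distances:
  Eremo_pallida vs Glypto_elegans: 5
  Eremo_pallida vs Ficto_rubra: 3
  Glypto_elegans vs Ficto_rubra: 4
The largest is 5, between Eremo_pallida and Glypto_elegans.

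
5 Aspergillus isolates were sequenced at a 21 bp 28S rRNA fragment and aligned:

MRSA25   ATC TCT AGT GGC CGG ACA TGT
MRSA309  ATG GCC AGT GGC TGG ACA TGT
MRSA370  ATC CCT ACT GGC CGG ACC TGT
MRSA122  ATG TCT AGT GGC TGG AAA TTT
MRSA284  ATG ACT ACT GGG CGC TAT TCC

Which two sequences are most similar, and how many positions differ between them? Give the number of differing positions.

Pairwise Hamming distances:
  MRSA25 vs MRSA309: 4
  MRSA25 vs MRSA370: 3
  MRSA25 vs MRSA122: 4
  MRSA25 vs MRSA284: 10
  MRSA309 vs MRSA370: 6
  MRSA309 vs MRSA122: 4
  MRSA309 vs MRSA284: 11
  MRSA370 vs MRSA122: 7
  MRSA370 vs MRSA284: 9
  MRSA122 vs MRSA284: 9
The smallest is 3, between MRSA25 and MRSA370.

3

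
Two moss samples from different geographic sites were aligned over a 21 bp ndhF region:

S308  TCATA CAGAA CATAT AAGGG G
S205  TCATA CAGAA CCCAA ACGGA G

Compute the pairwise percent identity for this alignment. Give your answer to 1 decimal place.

76.2%

Differing sites — 12:A/C; 13:T/C; 15:T/A; 17:A/C; 20:G/A.
16 of the 21 sites match, so the percent identity is 16/21 × 100 = 76.2%.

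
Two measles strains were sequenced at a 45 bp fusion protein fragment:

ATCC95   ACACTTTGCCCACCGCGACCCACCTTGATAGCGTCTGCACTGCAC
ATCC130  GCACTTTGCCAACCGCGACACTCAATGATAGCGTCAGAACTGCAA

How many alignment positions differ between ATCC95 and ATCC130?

9

Mismatches occur at site 1 (A→G), site 11 (C→A), site 20 (C→A), site 22 (A→T), site 24 (C→A), site 25 (T→A), site 36 (T→A), site 38 (C→A), site 45 (C→A).
That gives 9 mismatches out of 45 aligned sites, so the Hamming distance is 9.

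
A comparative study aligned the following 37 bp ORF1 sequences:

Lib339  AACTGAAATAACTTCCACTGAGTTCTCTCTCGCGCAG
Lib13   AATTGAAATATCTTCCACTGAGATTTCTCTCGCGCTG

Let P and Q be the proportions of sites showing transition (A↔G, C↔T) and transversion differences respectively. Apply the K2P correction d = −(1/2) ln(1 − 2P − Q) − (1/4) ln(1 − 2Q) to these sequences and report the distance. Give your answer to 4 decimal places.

The sequences differ at positions 3 (C/T, transition), 11 (A/T, transversion), 23 (T/A, transversion), 25 (C/T, transition), 36 (A/T, transversion).
Of the 5 differences, 2 transitions and 3 transversions over 37 sites: P = 2/37 = 0.054054, Q = 3/37 = 0.081081.
d = −0.5·ln(0.810811) − 0.25·ln(0.837838) = −0.5·(-0.209720) − 0.25·(-0.176931) = 0.1491.

0.1491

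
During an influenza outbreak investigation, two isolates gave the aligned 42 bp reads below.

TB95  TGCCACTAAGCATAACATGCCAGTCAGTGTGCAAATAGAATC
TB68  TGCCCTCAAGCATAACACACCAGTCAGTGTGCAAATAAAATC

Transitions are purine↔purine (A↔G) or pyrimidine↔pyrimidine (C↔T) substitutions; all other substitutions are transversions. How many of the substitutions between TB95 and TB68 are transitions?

5

Differing sites — 5:A/C (Tv); 6:C/T (Ti); 7:T/C (Ti); 18:T/C (Ti); 19:G/A (Ti); 38:G/A (Ti).
Of the 6 differences, 5 transitions and 1 transversion, so the answer is 5.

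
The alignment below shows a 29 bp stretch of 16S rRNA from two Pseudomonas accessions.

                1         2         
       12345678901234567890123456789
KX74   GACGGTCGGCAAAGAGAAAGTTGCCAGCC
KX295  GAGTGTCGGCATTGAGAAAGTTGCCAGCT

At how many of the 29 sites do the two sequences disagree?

5

Differing sites — 3:C/G; 4:G/T; 12:A/T; 13:A/T; 29:C/T.
That gives 5 mismatches out of 29 aligned sites, so the Hamming distance is 5.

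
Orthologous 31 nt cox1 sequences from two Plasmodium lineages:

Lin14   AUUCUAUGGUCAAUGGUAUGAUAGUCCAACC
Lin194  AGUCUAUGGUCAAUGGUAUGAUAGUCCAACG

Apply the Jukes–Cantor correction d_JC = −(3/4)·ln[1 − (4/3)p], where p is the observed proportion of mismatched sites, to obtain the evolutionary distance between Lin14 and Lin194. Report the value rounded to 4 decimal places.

The sequences differ at positions 2 (U/G), 31 (C/G).
p = 2/31 = 0.064516.
d = −0.75 · ln(1 − (4/3)·0.064516) = −0.75 · ln(0.913979) = −0.75 · (-0.089948) = 0.0675.

0.0675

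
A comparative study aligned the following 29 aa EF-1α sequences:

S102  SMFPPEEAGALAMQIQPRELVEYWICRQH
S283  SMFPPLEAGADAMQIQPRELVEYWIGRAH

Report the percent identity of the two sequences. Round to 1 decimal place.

Differing sites — 6:E/L; 11:L/D; 26:C/G; 28:Q/A.
25 of the 29 sites match, so the percent identity is 25/29 × 100 = 86.2%.

86.2%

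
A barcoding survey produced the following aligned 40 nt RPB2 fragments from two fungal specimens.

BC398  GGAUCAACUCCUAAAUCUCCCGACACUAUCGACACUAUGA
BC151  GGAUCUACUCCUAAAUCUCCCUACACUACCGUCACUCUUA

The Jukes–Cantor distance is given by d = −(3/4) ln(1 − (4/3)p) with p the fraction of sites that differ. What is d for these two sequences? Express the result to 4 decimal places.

Mismatches occur at site 6 (A/U), site 22 (G/U), site 29 (U/C), site 32 (A/U), site 37 (A/C), site 39 (G/U).
p = 6/40 = 0.150000.
d = −0.75 · ln(1 − (4/3)·0.150000) = −0.75 · ln(0.800000) = −0.75 · (-0.223144) = 0.1674.

0.1674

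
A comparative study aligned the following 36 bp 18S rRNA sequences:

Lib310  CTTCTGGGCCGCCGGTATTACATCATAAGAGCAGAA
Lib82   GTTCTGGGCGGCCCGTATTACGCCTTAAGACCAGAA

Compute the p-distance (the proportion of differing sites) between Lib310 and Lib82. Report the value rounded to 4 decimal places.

Mismatches occur at site 1 (C/G), site 10 (C/G), site 14 (G/C), site 22 (A/G), site 23 (T/C), site 25 (A/T), site 31 (G/C).
There are 7 differences over 36 sites, so p = 7/36 = 0.1944.

0.1944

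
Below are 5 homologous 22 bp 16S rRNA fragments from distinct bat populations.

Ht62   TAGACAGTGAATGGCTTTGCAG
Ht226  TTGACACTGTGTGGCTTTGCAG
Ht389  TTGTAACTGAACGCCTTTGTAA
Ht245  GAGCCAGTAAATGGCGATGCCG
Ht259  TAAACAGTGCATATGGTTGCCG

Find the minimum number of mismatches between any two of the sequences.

4

Pairwise Hamming distances:
  Ht62 vs Ht226: 4
  Ht62 vs Ht389: 8
  Ht62 vs Ht245: 6
  Ht62 vs Ht259: 7
  Ht226 vs Ht389: 8
  Ht226 vs Ht245: 10
  Ht226 vs Ht259: 10
  Ht389 vs Ht245: 13
  Ht389 vs Ht259: 14
  Ht245 vs Ht259: 9
The smallest is 4, between Ht62 and Ht226.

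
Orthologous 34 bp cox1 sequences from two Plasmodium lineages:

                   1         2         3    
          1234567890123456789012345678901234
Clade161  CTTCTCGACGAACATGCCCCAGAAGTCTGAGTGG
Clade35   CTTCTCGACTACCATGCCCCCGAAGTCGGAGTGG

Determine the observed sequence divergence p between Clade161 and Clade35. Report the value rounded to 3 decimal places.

Mismatches occur at site 10 (G/T), site 12 (A/C), site 21 (A/C), site 28 (T/G).
There are 4 differences over 34 sites, so p = 4/34 = 0.118.

0.118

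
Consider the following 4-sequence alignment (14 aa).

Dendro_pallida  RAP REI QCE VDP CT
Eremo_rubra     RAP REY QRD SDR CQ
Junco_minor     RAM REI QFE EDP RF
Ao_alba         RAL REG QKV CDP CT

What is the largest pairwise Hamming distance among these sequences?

8

Pairwise Hamming distances:
  Dendro_pallida vs Eremo_rubra: 6
  Dendro_pallida vs Junco_minor: 5
  Dendro_pallida vs Ao_alba: 5
  Eremo_rubra vs Junco_minor: 8
  Eremo_rubra vs Ao_alba: 7
  Junco_minor vs Ao_alba: 7
The largest is 8, between Eremo_rubra and Junco_minor.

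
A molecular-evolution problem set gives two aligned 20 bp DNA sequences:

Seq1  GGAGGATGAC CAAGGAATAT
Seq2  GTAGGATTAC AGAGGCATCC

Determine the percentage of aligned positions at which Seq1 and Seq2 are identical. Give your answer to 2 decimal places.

65.00%

Mismatches occur at site 2 (G→T), site 8 (G→T), site 11 (C→A), site 12 (A→G), site 16 (A→C), site 19 (A→C), site 20 (T→C).
13 of the 20 sites match, so the percent identity is 13/20 × 100 = 65.00%.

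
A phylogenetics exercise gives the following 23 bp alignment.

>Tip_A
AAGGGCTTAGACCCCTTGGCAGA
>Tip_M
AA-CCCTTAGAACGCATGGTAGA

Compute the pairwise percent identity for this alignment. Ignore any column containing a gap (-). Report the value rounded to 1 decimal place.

72.7%

Excluding the 1 gap column leaves 22 comparable sites.
Mismatches occur at site 4 (G→C), site 5 (G→C), site 12 (C→A), site 14 (C→G), site 16 (T→A), site 20 (C→T).
16 of the 22 comparable sites match, so the percent identity is 16/22 × 100 = 72.7%.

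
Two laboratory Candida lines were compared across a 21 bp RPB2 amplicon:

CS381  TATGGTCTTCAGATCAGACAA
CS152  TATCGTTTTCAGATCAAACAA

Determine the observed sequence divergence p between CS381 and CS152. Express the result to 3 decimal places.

0.143

The sequences differ at positions 4 (G/C), 7 (C/T), 17 (G/A).
There are 3 differences over 21 sites, so p = 3/21 = 0.143.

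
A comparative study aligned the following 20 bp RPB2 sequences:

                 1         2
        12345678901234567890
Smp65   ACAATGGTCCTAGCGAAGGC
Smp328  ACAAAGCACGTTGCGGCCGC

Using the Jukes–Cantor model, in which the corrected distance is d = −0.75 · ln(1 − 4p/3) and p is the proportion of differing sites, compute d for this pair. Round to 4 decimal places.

Differing sites — 5:T/A; 7:G/C; 8:T/A; 10:C/G; 12:A/T; 16:A/G; 17:A/C; 18:G/C.
p = 8/20 = 0.400000.
d = −0.75 · ln(1 − (4/3)·0.400000) = −0.75 · ln(0.466667) = −0.75 · (-0.762139) = 0.5716.

0.5716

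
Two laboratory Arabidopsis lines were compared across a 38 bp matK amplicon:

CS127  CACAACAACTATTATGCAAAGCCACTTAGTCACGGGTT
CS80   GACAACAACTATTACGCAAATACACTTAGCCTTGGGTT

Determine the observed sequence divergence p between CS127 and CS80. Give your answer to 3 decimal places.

0.184

The sequences differ at positions 1 (C/G), 15 (T/C), 21 (G/T), 22 (C/A), 30 (T/C), 32 (A/T), 33 (C/T).
There are 7 differences over 38 sites, so p = 7/38 = 0.184.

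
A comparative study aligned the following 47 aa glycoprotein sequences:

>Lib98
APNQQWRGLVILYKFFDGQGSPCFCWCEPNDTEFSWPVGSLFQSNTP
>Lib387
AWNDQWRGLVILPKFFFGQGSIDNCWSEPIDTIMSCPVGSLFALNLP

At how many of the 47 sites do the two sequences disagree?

15

Differing sites — 2:P/W; 4:Q/D; 13:Y/P; 17:D/F; 22:P/I; 23:C/D; 24:F/N; 27:C/S; 30:N/I; 33:E/I; 34:F/M; 36:W/C; 43:Q/A; 44:S/L; 46:T/L.
That gives 15 mismatches out of 47 aligned sites, so the Hamming distance is 15.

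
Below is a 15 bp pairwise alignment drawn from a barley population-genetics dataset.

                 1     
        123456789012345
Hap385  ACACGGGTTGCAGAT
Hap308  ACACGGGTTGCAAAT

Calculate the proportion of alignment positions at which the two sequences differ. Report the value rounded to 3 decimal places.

0.067

The sequences differ at position 13 (G/A).
There are 1 differences over 15 sites, so p = 1/15 = 0.067.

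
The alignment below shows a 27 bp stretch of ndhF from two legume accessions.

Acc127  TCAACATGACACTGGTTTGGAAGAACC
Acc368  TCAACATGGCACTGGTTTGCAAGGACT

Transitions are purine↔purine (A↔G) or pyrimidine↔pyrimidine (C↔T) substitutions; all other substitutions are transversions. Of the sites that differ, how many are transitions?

3

Mismatches occur at site 9 (A↔G, transition), site 20 (G↔C, transversion), site 24 (A↔G, transition), site 27 (C↔T, transition).
Of the 4 differences, 3 transitions and 1 transversion, so the answer is 3.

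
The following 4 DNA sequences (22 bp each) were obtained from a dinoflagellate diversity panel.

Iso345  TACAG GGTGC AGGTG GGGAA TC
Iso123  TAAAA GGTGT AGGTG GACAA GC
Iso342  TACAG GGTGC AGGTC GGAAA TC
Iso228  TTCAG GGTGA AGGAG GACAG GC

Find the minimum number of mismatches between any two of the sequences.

Pairwise Hamming distances:
  Iso345 vs Iso123: 6
  Iso345 vs Iso342: 2
  Iso345 vs Iso228: 7
  Iso123 vs Iso342: 7
  Iso123 vs Iso228: 6
  Iso342 vs Iso228: 8
The smallest is 2, between Iso345 and Iso342.

2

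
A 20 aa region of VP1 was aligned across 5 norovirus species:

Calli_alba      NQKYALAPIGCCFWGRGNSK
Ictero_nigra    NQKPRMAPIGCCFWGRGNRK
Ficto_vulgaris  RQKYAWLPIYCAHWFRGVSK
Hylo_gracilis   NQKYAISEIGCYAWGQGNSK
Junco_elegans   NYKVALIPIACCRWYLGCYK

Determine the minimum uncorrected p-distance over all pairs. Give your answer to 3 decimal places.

Pairwise Hamming distances:
  Calli_alba vs Ictero_nigra: 4
  Calli_alba vs Ficto_vulgaris: 8
  Calli_alba vs Hylo_gracilis: 6
  Calli_alba vs Junco_elegans: 9
  Ictero_nigra vs Ficto_vulgaris: 11
  Ictero_nigra vs Hylo_gracilis: 9
  Ictero_nigra vs Junco_elegans: 11
  Ficto_vulgaris vs Hylo_gracilis: 10
  Ficto_vulgaris vs Junco_elegans: 12
  Hylo_gracilis vs Junco_elegans: 12
The smallest is 4 mismatches, between Calli_alba and Ictero_nigra; p = 4/20 = 0.200.

0.200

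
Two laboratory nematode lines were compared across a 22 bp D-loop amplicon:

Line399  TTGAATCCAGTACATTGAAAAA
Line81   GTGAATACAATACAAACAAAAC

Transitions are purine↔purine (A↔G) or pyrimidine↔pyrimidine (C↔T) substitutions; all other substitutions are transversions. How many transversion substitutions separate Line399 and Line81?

6

Differing sites — 1:T/G (Tv); 7:C/A (Tv); 10:G/A (Ti); 15:T/A (Tv); 16:T/A (Tv); 17:G/C (Tv); 22:A/C (Tv).
Of the 7 differences, 1 transition and 6 transversions, so the answer is 6.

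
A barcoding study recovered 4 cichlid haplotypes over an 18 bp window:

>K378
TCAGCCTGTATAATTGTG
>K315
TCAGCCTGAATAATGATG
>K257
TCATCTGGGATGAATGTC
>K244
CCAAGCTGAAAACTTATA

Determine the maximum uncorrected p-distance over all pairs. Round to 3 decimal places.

Pairwise Hamming distances:
  K378 vs K315: 3
  K378 vs K257: 7
  K378 vs K244: 8
  K315 vs K257: 9
  K315 vs K244: 7
  K257 vs K244: 12
The largest is 12 mismatches, between K257 and K244; p = 12/18 = 0.667.

0.667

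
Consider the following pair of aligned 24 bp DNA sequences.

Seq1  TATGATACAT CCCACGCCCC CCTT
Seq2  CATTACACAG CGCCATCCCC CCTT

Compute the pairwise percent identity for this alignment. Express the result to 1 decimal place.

66.7%

Differing sites — 1:T/C; 4:G/T; 6:T/C; 10:T/G; 12:C/G; 14:A/C; 15:C/A; 16:G/T.
16 of the 24 sites match, so the percent identity is 16/24 × 100 = 66.7%.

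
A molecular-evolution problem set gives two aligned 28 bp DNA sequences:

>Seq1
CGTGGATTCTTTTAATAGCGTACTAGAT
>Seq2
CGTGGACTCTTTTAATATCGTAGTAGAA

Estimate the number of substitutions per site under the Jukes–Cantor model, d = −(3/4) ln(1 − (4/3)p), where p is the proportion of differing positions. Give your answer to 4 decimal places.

The sequences differ at positions 7 (T/C), 18 (G/T), 23 (C/G), 28 (T/A).
p = 4/28 = 0.142857.
d = −0.75 · ln(1 − (4/3)·0.142857) = −0.75 · ln(0.809524) = −0.75 · (-0.211309) = 0.1585.

0.1585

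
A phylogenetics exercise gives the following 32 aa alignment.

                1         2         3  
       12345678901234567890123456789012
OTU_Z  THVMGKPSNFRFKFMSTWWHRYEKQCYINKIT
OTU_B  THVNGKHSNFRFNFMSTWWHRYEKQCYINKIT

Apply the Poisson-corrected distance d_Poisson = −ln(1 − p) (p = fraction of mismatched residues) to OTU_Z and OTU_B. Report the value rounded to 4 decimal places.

The sequences differ at positions 4 (M/N), 7 (P/H), 13 (K/N).
p = 3/32 = 0.093750.
d = −ln(1 − 0.093750) = −ln(0.906250) = 0.0984.

0.0984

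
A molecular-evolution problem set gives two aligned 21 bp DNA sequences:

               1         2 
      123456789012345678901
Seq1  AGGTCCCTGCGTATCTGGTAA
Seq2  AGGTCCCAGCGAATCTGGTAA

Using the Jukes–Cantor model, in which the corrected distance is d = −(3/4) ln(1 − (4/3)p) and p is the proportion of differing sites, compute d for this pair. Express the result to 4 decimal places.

0.1019

The sequences differ at positions 8 (T/A), 12 (T/A).
p = 2/21 = 0.095238.
d = −0.75 · ln(1 − (4/3)·0.095238) = −0.75 · ln(0.873016) = −0.75 · (-0.135801) = 0.1019.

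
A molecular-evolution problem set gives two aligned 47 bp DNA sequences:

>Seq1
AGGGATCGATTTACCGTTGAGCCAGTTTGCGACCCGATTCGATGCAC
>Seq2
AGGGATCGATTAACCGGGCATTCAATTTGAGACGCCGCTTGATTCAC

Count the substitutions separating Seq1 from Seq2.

Mismatches occur at site 12 (T↔A), site 17 (T↔G), site 18 (T↔G), site 19 (G↔C), site 21 (G↔T), site 22 (C↔T), site 25 (G↔A), site 30 (C↔A), site 34 (C↔G), site 36 (G↔C), site 37 (A↔G), site 38 (T↔C), site 40 (C↔T), site 44 (G↔T).
That gives 14 mismatches out of 47 aligned sites, so the Hamming distance is 14.

14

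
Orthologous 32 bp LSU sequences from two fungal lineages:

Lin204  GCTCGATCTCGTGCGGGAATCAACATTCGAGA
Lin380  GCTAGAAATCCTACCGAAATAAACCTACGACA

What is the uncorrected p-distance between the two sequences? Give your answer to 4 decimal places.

0.3438

Mismatches occur at site 4 (C/A), site 7 (T/A), site 8 (C/A), site 11 (G/C), site 13 (G/A), site 15 (G/C), site 17 (G/A), site 21 (C/A), site 25 (A/C), site 27 (T/A), site 31 (G/C).
There are 11 differences over 32 sites, so p = 11/32 = 0.3438.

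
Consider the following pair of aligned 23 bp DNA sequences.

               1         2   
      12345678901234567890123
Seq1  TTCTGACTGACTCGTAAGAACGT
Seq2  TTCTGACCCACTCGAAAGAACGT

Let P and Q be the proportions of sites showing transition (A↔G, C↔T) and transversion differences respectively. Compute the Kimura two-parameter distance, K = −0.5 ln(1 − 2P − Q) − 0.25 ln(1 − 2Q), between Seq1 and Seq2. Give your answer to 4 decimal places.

0.1433

The sequences differ at positions 8 (T/C, transition), 9 (G/C, transversion), 15 (T/A, transversion).
Of the 3 differences, 1 transition and 2 transversions over 23 sites: P = 1/23 = 0.043478, Q = 2/23 = 0.086957.
d = −0.5·ln(0.826087) − 0.25·ln(0.826086) = −0.5·(-0.191055) − 0.25·(-0.191056) = 0.1433.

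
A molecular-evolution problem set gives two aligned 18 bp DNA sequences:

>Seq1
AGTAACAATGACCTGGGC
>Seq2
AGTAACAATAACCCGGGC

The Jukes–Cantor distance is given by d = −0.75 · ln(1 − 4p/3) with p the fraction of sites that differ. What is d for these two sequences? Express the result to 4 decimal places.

Mismatches occur at site 10 (G↔A), site 14 (T↔C).
p = 2/18 = 0.111111.
d = −0.75 · ln(1 − (4/3)·0.111111) = −0.75 · ln(0.851852) = −0.75 · (-0.160342) = 0.1203.

0.1203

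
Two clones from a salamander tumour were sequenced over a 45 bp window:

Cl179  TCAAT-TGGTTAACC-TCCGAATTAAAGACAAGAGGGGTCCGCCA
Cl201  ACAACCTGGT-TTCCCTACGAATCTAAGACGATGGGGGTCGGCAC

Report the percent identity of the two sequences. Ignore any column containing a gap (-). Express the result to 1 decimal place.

69.0%

Excluding the 3 gap columns leaves 42 comparable sites.
Mismatches occur at site 1 (T→A), site 5 (T→C), site 12 (A→T), site 13 (A→T), site 18 (C→A), site 24 (T→C), site 25 (A→T), site 31 (A→G), site 33 (G→T), site 34 (A→G), site 41 (C→G), site 44 (C→A), site 45 (A→C).
29 of the 42 comparable sites match, so the percent identity is 29/42 × 100 = 69.0%.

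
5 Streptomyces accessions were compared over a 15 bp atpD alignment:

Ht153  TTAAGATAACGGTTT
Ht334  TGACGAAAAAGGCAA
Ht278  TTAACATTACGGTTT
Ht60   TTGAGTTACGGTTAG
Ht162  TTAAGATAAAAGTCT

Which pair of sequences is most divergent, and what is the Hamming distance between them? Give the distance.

10

Pairwise Hamming distances:
  Ht153 vs Ht334: 7
  Ht153 vs Ht278: 2
  Ht153 vs Ht60: 7
  Ht153 vs Ht162: 3
  Ht334 vs Ht278: 9
  Ht334 vs Ht60: 10
  Ht334 vs Ht162: 7
  Ht278 vs Ht60: 9
  Ht278 vs Ht162: 5
  Ht60 vs Ht162: 8
The largest is 10, between Ht334 and Ht60.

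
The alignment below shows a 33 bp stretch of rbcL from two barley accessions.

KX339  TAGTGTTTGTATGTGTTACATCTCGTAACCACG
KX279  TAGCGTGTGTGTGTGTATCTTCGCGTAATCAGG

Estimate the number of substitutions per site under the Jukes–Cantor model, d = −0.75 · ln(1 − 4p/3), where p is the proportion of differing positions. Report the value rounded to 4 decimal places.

0.3390

The sequences differ at positions 4 (T/C), 7 (T/G), 11 (A/G), 17 (T/A), 18 (A/T), 20 (A/T), 23 (T/G), 29 (C/T), 32 (C/G).
p = 9/33 = 0.272727.
d = −0.75 · ln(1 − (4/3)·0.272727) = −0.75 · ln(0.636364) = −0.75 · (-0.451985) = 0.3390.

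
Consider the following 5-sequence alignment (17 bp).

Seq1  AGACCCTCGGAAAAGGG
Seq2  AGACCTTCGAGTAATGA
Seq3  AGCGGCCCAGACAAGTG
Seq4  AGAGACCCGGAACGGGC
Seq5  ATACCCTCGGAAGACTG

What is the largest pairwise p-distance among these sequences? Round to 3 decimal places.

0.706

Pairwise Hamming distances:
  Seq1 vs Seq2: 6
  Seq1 vs Seq3: 7
  Seq1 vs Seq4: 6
  Seq1 vs Seq5: 4
  Seq2 vs Seq3: 12
  Seq2 vs Seq4: 11
  Seq2 vs Seq5: 9
  Seq3 vs Seq4: 8
  Seq3 vs Seq5: 9
  Seq4 vs Seq5: 9
The largest is 12 mismatches, between Seq2 and Seq3; p = 12/17 = 0.706.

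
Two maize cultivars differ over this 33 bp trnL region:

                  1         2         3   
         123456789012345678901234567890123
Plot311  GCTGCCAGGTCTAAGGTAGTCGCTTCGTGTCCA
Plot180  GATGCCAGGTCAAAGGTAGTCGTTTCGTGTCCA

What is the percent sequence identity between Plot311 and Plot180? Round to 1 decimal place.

90.9%

The sequences differ at positions 2 (C/A), 12 (T/A), 23 (C/T).
30 of the 33 sites match, so the percent identity is 30/33 × 100 = 90.9%.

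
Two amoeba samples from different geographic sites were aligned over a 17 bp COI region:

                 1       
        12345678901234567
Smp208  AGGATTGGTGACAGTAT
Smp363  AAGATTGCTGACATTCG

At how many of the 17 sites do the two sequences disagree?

5

The sequences differ at positions 2 (G/A), 8 (G/C), 14 (G/T), 16 (A/C), 17 (T/G).
That gives 5 mismatches out of 17 aligned sites, so the Hamming distance is 5.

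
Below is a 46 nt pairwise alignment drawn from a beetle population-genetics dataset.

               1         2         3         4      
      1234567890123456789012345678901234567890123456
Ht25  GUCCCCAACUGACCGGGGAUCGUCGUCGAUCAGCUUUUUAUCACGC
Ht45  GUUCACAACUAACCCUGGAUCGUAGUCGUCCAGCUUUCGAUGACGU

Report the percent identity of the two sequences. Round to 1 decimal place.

73.9%

Mismatches occur at site 3 (C/U), site 5 (C/A), site 11 (G/A), site 15 (G/C), site 16 (G/U), site 24 (C/A), site 29 (A/U), site 30 (U/C), site 38 (U/C), site 39 (U/G), site 42 (C/G), site 46 (C/U).
34 of the 46 sites match, so the percent identity is 34/46 × 100 = 73.9%.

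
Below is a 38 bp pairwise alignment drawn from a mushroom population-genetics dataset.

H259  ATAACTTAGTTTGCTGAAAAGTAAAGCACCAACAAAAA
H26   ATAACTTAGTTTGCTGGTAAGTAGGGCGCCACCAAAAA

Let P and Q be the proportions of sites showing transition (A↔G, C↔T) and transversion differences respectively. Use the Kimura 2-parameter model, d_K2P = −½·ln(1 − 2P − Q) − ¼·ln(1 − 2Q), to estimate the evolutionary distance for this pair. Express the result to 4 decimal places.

0.1805

Differing sites — 17:A/G (Ti); 18:A/T (Tv); 24:A/G (Ti); 25:A/G (Ti); 28:A/G (Ti); 32:A/C (Tv).
Of the 6 differences, 4 transitions and 2 transversions over 38 sites: P = 4/38 = 0.105263, Q = 2/38 = 0.052632.
d = −0.5·ln(0.736842) − 0.25·ln(0.894736) = −0.5·(-0.305382) − 0.25·(-0.111227) = 0.1805.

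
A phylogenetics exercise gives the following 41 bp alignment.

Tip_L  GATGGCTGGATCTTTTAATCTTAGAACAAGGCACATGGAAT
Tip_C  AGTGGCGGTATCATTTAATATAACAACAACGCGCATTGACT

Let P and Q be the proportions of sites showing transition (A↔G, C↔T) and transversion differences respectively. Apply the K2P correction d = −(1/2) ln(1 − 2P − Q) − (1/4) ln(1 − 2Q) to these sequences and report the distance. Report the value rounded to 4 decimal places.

0.3723

The sequences differ at positions 1 (G/A, transition), 2 (A/G, transition), 7 (T/G, transversion), 9 (G/T, transversion), 13 (T/A, transversion), 20 (C/A, transversion), 22 (T/A, transversion), 24 (G/C, transversion), 30 (G/C, transversion), 33 (A/G, transition), 37 (G/T, transversion), 40 (A/C, transversion).
Of the 12 differences, 3 transitions and 9 transversions over 41 sites: P = 3/41 = 0.073171, Q = 9/41 = 0.219512.
d = −0.5·ln(0.634146) − 0.25·ln(0.560976) = −0.5·(-0.455476) − 0.25·(-0.578077) = 0.3723.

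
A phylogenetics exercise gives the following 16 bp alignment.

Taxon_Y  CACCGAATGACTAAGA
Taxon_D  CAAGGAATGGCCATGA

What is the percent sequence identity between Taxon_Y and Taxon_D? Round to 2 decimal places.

Mismatches occur at site 3 (C→A), site 4 (C→G), site 10 (A→G), site 12 (T→C), site 14 (A→T).
11 of the 16 sites match, so the percent identity is 11/16 × 100 = 68.75%.

68.75%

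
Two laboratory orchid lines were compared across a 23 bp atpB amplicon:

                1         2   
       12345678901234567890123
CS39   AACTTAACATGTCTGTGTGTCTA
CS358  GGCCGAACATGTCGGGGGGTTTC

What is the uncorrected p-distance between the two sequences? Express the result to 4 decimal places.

0.3913

Differing sites — 1:A/G; 2:A/G; 4:T/C; 5:T/G; 14:T/G; 16:T/G; 18:T/G; 21:C/T; 23:A/C.
There are 9 differences over 23 sites, so p = 9/23 = 0.3913.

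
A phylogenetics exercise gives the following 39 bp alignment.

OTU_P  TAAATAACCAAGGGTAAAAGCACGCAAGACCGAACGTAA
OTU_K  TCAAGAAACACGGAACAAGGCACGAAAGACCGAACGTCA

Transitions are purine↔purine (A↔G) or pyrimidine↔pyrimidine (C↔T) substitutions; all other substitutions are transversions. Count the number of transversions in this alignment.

8

The sequences differ at positions 2 (A/C, transversion), 5 (T/G, transversion), 8 (C/A, transversion), 11 (A/C, transversion), 14 (G/A, transition), 15 (T/A, transversion), 16 (A/C, transversion), 19 (A/G, transition), 25 (C/A, transversion), 38 (A/C, transversion).
Of the 10 differences, 2 transitions and 8 transversions, so the answer is 8.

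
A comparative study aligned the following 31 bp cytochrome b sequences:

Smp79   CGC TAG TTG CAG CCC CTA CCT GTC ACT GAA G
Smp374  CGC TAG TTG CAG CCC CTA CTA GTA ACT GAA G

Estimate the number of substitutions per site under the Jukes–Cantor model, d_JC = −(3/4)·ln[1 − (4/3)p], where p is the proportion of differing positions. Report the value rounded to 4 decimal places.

Mismatches occur at site 20 (C/T), site 21 (T/A), site 24 (C/A).
p = 3/31 = 0.096774.
d = −0.75 · ln(1 − (4/3)·0.096774) = −0.75 · ln(0.870968) = −0.75 · (-0.138150) = 0.1036.

0.1036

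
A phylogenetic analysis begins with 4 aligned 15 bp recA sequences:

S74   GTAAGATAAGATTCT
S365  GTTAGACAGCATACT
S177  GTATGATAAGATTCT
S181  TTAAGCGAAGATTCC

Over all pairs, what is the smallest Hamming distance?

Pairwise Hamming distances:
  S74 vs S365: 5
  S74 vs S177: 1
  S74 vs S181: 4
  S365 vs S177: 6
  S365 vs S181: 8
  S177 vs S181: 5
The smallest is 1, between S74 and S177.

1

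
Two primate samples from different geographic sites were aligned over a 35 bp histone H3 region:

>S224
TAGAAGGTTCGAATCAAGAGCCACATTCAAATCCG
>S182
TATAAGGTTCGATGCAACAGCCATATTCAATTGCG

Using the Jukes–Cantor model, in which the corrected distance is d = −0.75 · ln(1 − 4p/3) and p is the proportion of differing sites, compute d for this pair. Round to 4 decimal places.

The sequences differ at positions 3 (G/T), 13 (A/T), 14 (T/G), 18 (G/C), 24 (C/T), 31 (A/T), 33 (C/G).
p = 7/35 = 0.200000.
d = −0.75 · ln(1 − (4/3)·0.200000) = −0.75 · ln(0.733333) = −0.75 · (-0.310155) = 0.2326.

0.2326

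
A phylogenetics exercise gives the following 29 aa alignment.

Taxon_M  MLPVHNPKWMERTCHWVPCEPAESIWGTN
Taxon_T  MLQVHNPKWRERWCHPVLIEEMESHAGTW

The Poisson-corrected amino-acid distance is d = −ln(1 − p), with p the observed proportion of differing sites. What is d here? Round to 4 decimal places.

0.4769

Differing sites — 3:P/Q; 10:M/R; 13:T/W; 16:W/P; 18:P/L; 19:C/I; 21:P/E; 22:A/M; 25:I/H; 26:W/A; 29:N/W.
p = 11/29 = 0.379310.
d = −ln(1 − 0.379310) = −ln(0.620690) = 0.4769.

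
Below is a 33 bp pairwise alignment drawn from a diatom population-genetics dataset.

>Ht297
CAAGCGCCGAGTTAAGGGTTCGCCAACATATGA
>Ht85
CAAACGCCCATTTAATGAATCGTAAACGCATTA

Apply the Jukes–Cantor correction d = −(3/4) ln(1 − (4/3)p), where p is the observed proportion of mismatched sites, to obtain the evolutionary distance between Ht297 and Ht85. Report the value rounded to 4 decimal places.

0.4408

The sequences differ at positions 4 (G/A), 9 (G/C), 11 (G/T), 16 (G/T), 18 (G/A), 19 (T/A), 23 (C/T), 24 (C/A), 28 (A/G), 29 (T/C), 32 (G/T).
p = 11/33 = 0.333333.
d = −0.75 · ln(1 − (4/3)·0.333333) = −0.75 · ln(0.555556) = −0.75 · (-0.587786) = 0.4408.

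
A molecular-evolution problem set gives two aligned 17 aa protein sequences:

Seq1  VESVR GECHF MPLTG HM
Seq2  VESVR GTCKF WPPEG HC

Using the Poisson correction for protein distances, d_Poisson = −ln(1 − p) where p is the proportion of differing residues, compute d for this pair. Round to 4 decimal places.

Mismatches occur at site 7 (E↔T), site 9 (H↔K), site 11 (M↔W), site 13 (L↔P), site 14 (T↔E), site 17 (M↔C).
p = 6/17 = 0.352941.
d = −ln(1 − 0.352941) = −ln(0.647059) = 0.4353.

0.4353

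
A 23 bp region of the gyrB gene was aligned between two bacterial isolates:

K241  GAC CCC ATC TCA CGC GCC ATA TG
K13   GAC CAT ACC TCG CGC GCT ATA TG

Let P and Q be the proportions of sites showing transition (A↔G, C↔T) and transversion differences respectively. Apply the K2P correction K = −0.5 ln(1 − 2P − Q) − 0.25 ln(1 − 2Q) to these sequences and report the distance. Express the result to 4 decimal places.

The sequences differ at positions 5 (C/A, transversion), 6 (C/T, transition), 8 (T/C, transition), 12 (A/G, transition), 18 (C/T, transition).
Of the 5 differences, 4 transitions and 1 transversion over 23 sites: P = 4/23 = 0.173913, Q = 1/23 = 0.043478.
d = −0.5·ln(0.608696) − 0.25·ln(0.913044) = −0.5·(-0.496436) − 0.25·(-0.090971) = 0.2710.

0.2710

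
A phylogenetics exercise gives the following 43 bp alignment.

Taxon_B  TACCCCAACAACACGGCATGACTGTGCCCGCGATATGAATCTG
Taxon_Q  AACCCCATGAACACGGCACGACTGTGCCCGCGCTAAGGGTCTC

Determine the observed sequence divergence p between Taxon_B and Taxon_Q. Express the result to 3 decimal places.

0.209

Mismatches occur at site 1 (T↔A), site 8 (A↔T), site 9 (C↔G), site 19 (T↔C), site 33 (A↔C), site 36 (T↔A), site 38 (A↔G), site 39 (A↔G), site 43 (G↔C).
There are 9 differences over 43 sites, so p = 9/43 = 0.209.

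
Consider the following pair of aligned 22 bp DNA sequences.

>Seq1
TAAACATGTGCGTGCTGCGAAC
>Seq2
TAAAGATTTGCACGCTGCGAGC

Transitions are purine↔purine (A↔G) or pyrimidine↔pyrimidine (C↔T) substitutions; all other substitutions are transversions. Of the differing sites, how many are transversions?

Mismatches occur at site 5 (C↔G, transversion), site 8 (G↔T, transversion), site 12 (G↔A, transition), site 13 (T↔C, transition), site 21 (A↔G, transition).
Of the 5 differences, 3 transitions and 2 transversions, so the answer is 2.

2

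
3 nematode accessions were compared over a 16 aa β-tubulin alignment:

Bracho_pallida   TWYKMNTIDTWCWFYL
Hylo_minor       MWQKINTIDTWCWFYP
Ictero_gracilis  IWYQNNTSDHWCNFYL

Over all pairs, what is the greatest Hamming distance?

8

Pairwise Hamming distances:
  Bracho_pallida vs Hylo_minor: 4
  Bracho_pallida vs Ictero_gracilis: 6
  Hylo_minor vs Ictero_gracilis: 8
The largest is 8, between Hylo_minor and Ictero_gracilis.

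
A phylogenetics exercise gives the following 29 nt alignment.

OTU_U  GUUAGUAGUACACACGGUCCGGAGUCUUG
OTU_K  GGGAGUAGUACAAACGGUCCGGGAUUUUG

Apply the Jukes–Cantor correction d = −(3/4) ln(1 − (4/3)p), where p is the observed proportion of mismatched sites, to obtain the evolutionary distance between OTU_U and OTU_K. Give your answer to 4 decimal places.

0.2421

Differing sites — 2:U/G; 3:U/G; 13:C/A; 23:A/G; 24:G/A; 26:C/U.
p = 6/29 = 0.206897.
d = −0.75 · ln(1 − (4/3)·0.206897) = −0.75 · ln(0.724137) = −0.75 · (-0.322775) = 0.2421.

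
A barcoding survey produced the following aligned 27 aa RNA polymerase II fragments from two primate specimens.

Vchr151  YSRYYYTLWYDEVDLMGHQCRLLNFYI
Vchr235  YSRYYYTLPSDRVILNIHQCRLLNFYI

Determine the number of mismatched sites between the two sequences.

6

The sequences differ at positions 9 (W/P), 10 (Y/S), 12 (E/R), 14 (D/I), 16 (M/N), 17 (G/I).
That gives 6 mismatches out of 27 aligned sites, so the Hamming distance is 6.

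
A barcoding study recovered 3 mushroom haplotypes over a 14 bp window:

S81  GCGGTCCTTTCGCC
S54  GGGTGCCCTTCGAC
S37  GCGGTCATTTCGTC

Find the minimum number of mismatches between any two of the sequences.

2

Pairwise Hamming distances:
  S81 vs S54: 5
  S81 vs S37: 2
  S54 vs S37: 6
The smallest is 2, between S81 and S37.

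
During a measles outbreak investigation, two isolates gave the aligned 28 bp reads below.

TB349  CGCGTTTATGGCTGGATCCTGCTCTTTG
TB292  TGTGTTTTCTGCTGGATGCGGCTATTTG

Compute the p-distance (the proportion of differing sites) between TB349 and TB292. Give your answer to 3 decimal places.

0.286

Mismatches occur at site 1 (C/T), site 3 (C/T), site 8 (A/T), site 9 (T/C), site 10 (G/T), site 18 (C/G), site 20 (T/G), site 24 (C/A).
There are 8 differences over 28 sites, so p = 8/28 = 0.286.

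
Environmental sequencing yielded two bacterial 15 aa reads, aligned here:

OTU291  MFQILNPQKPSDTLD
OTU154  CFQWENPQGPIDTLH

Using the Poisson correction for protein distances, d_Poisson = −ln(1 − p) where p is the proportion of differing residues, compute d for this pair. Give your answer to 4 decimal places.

0.5108

Differing sites — 1:M/C; 4:I/W; 5:L/E; 9:K/G; 11:S/I; 15:D/H.
p = 6/15 = 0.400000.
d = −ln(1 − 0.400000) = −ln(0.600000) = 0.5108.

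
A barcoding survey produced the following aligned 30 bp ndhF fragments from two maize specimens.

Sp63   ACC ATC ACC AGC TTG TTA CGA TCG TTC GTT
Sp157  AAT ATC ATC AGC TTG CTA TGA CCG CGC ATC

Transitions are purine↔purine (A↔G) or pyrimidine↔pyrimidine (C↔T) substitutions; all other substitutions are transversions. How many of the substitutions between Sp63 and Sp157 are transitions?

8

Mismatches occur at site 2 (C→A, transversion), site 3 (C→T, transition), site 8 (C→T, transition), site 16 (T→C, transition), site 19 (C→T, transition), site 22 (T→C, transition), site 25 (T→C, transition), site 26 (T→G, transversion), site 28 (G→A, transition), site 30 (T→C, transition).
Of the 10 differences, 8 transitions and 2 transversions, so the answer is 8.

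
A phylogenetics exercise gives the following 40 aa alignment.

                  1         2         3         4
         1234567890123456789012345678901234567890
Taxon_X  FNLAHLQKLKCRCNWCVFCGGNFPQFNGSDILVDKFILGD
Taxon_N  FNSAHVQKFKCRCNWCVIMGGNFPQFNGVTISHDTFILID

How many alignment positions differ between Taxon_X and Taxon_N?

Mismatches occur at site 3 (L↔S), site 6 (L↔V), site 9 (L↔F), site 18 (F↔I), site 19 (C↔M), site 29 (S↔V), site 30 (D↔T), site 32 (L↔S), site 33 (V↔H), site 35 (K↔T), site 39 (G↔I).
That gives 11 mismatches out of 40 aligned sites, so the Hamming distance is 11.

11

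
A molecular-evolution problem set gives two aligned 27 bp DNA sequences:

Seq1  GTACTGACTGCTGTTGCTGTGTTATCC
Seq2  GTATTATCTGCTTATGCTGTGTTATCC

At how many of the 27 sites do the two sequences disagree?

5

Mismatches occur at site 4 (C→T), site 6 (G→A), site 7 (A→T), site 13 (G→T), site 14 (T→A).
That gives 5 mismatches out of 27 aligned sites, so the Hamming distance is 5.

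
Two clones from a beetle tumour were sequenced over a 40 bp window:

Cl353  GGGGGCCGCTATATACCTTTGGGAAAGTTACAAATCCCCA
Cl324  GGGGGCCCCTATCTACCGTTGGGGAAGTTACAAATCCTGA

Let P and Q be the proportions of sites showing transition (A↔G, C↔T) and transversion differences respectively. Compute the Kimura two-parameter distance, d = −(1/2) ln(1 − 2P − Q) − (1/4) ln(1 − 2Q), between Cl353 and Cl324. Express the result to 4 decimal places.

Mismatches occur at site 8 (G↔C, transversion), site 13 (A↔C, transversion), site 18 (T↔G, transversion), site 24 (A↔G, transition), site 38 (C↔T, transition), site 39 (C↔G, transversion).
Of the 6 differences, 2 transitions and 4 transversions over 40 sites: P = 2/40 = 0.050000, Q = 4/40 = 0.100000.
d = −0.5·ln(0.800000) − 0.25·ln(0.800000) = −0.5·(-0.223144) − 0.25·(-0.223144) = 0.1674.

0.1674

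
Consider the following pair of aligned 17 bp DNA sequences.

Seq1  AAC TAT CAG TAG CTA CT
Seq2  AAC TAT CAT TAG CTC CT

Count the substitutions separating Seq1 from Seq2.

2

The sequences differ at positions 9 (G/T), 15 (A/C).
That gives 2 mismatches out of 17 aligned sites, so the Hamming distance is 2.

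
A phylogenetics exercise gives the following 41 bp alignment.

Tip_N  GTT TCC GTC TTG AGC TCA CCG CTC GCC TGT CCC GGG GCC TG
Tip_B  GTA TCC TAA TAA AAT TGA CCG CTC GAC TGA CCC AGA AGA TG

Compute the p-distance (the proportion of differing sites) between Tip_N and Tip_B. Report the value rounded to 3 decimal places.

0.390

Mismatches occur at site 3 (T/A), site 7 (G/T), site 8 (T/A), site 9 (C/A), site 11 (T/A), site 12 (G/A), site 14 (G/A), site 15 (C/T), site 17 (C/G), site 26 (C/A), site 30 (T/A), site 34 (G/A), site 36 (G/A), site 37 (G/A), site 38 (C/G), site 39 (C/A).
There are 16 differences over 41 sites, so p = 16/41 = 0.390.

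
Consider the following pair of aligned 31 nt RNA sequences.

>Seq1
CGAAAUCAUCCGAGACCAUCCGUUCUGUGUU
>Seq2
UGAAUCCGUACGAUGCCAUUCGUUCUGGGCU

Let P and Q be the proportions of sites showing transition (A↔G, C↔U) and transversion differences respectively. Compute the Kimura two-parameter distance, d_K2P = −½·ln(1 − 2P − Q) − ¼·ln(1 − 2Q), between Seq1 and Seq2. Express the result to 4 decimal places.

The sequences differ at positions 1 (C/U, transition), 5 (A/U, transversion), 6 (U/C, transition), 8 (A/G, transition), 10 (C/A, transversion), 14 (G/U, transversion), 15 (A/G, transition), 20 (C/U, transition), 28 (U/G, transversion), 30 (U/C, transition).
Of the 10 differences, 6 transitions and 4 transversions over 31 sites: P = 6/31 = 0.193548, Q = 4/31 = 0.129032.
d = −0.5·ln(0.483872) − 0.25·ln(0.741936) = −0.5·(-0.725935) − 0.25·(-0.298492) = 0.4376.

0.4376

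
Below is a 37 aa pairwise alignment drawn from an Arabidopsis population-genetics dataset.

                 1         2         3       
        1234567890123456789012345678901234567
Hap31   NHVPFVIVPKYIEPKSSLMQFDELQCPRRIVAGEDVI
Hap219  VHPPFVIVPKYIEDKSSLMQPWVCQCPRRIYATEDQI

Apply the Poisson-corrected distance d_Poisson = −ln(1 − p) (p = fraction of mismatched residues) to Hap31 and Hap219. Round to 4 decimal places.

0.3151

Mismatches occur at site 1 (N→V), site 3 (V→P), site 14 (P→D), site 21 (F→P), site 22 (D→W), site 23 (E→V), site 24 (L→C), site 31 (V→Y), site 33 (G→T), site 36 (V→Q).
p = 10/37 = 0.270270.
d = −ln(1 − 0.270270) = −ln(0.729730) = 0.3151.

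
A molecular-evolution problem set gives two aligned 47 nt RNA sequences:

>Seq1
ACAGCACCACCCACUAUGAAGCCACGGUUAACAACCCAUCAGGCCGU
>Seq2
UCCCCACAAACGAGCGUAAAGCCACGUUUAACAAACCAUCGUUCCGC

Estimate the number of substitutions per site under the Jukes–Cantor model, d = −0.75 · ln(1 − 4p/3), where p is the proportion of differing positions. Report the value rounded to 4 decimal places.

Differing sites — 1:A/U; 3:A/C; 4:G/C; 8:C/A; 10:C/A; 12:C/G; 14:C/G; 15:U/C; 16:A/G; 18:G/A; 27:G/U; 35:C/A; 41:A/G; 42:G/U; 43:G/U; 47:U/C.
p = 16/47 = 0.340426.
d = −0.75 · ln(1 − (4/3)·0.340426) = −0.75 · ln(0.546099) = −0.75 · (-0.604955) = 0.4537.

0.4537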